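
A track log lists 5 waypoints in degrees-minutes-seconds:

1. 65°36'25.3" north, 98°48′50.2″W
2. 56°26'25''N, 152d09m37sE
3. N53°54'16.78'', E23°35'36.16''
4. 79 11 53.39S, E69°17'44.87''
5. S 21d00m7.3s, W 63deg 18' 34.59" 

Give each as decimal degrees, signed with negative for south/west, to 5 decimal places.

1. 65.60703, -98.81394
2. 56.44028, 152.16028
3. 53.90466, 23.59338
4. -79.19816, 69.29580
5. -21.00203, -63.30961

Point 1:
  φ: 65° + 36/60 + 25.3/3600 = 65 + 0.600000 + 0.007028 = 65.607028
  N ⇒ keep positive
  Longitude: 98° + 48/60 + 50.2/3600 = 98 + 0.800000 + 0.013944 = 98.813944
  W → negative
Point 2:
  φ: 56 + 26/60 + 25/3600 = 56.440278
  N ⇒ keep positive
  λ: 152 + 9/60 + 37/3600 = 152.160278
  E → positive
Point 3:
  Latitude: 53 + 54/60 + 16.78/3600 = 53.904661
  N ⇒ keep positive
  Lon: 23° + 35/60 + 36.16/3600 = 23 + 0.583333 + 0.010044 = 23.593378
  E → positive
Point 4:
  Latitude: 79° + 11/60 + 53.39/3600 = 79 + 0.183333 + 0.014831 = 79.198164
  S → negative
  λ: 17′ + 44.87″ = 17.74783′; 69 + 17.74783/60 = 69.295797
  E → positive
Point 5:
  φ: 0′ + 7.3″ = 0.12167′; 21 + 0.12167/60 = 21.002028
  S → negative
  Longitude: 18′ + 34.59″ = 18.57650′; 63 + 18.57650/60 = 63.309608
  W ⇒ negate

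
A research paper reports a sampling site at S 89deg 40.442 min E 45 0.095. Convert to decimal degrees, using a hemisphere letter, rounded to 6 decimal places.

φ: 89 + 40.442/60 = 89.6740333
Longitude: 45 + 0.095/60 = 45.0015833

89.674033° S, 45.001583° E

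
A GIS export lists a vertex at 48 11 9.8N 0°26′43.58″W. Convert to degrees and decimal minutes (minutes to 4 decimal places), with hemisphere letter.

48° 11.1633′ N, 0° 26.7263′ W

Lat: 11 + 9.8/60 = 11.163333′
λ: seconds/60 = 0.72633; minutes = 26 + 0.72633 = 26.726333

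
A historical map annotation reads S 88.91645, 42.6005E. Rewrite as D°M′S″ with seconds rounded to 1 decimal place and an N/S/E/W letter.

φ: whole degrees 88; 54.98700′ → 54′ and 59.220″
Lon: whole degrees 42; 36.03000′ → 36′ and 1.800″

88°54′59.2″ S, 42°36′1.8″ E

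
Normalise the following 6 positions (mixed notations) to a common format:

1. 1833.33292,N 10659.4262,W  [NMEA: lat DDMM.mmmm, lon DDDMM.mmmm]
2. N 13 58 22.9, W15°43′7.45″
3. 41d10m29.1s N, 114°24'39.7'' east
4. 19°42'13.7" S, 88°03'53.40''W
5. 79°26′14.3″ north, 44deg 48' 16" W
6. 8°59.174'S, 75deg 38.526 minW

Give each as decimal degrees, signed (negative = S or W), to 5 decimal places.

1. 18.55555, -106.99044
2. 13.97303, -15.71874
3. 41.17475, 114.41103
4. -19.70381, -88.06483
5. 79.43731, -44.80444
6. -8.98623, -75.64210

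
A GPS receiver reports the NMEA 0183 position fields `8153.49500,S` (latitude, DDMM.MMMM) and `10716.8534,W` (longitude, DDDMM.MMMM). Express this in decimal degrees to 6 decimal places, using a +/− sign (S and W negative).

Lat: degrees = first 2 digits = 81, minutes = 53.495; 81 + 53.495/60 = 81.8915833
hemisphere S, so the sign is −
Longitude: split at 3 digits → 107° and 16.8534′; 107 + 16.8534/60 = 107.2808900
W → negative

-81.891583, -107.280890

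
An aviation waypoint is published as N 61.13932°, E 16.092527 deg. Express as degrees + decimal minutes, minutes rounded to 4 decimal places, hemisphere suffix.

Latitude: fractional part 0.139320 → 8.359200 minutes
λ: minutes = (16.092527 − 16) × 60 = 5.551620

61° 8.3592′ N, 16° 5.5516′ E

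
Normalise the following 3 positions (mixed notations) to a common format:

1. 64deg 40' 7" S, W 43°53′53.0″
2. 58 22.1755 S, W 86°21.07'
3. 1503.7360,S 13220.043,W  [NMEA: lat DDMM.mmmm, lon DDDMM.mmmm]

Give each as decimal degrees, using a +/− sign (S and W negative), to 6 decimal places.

Point 1:
  Latitude: 64 + 40/60 + 7/3600 = 64.6686111
  hemisphere S, so the sign is −
  λ: 43 + 53/60 + 53/3600 = 43.8980556
  hemisphere W, so the sign is −
Point 2:
  Latitude: 22.1755′ = 0.369592°; total 58.3695917
  hemisphere S, so the sign is −
  λ: 86 + 21.07/60 = 86.3511667
  W → negative
Point 3:
  Latitude: degrees = first 2 digits = 15, minutes = 3.736; 15 + 3.736/60 = 15.0622667
  S → negative
  Longitude: degrees = first 3 digits = 132, minutes = 20.043; 132 + 20.043/60 = 132.3340500
  W ⇒ negate

1. -64.668611, -43.898056
2. -58.369592, -86.351167
3. -15.062267, -132.334050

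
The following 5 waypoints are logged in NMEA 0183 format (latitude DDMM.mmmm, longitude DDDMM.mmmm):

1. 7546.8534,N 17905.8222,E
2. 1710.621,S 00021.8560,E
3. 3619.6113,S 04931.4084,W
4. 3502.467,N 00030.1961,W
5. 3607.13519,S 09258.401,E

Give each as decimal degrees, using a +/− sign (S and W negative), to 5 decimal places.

Point 1:
  φ: split at 2 digits → 75° and 46.8534′; 75 + 46.8534/60 = 75.780890
  N → positive
  Longitude: degrees = first 3 digits = 179, minutes = 5.8222; 179 + 5.8222/60 = 179.097037
  E ⇒ keep positive
Point 2:
  Latitude: split at 2 digits → 17° and 10.621′; 17 + 10.621/60 = 17.177017
  hemisphere S, so the sign is −
  λ: degrees = first 3 digits = 0, minutes = 21.856; 0 + 21.856/60 = 0.364267
  E ⇒ keep positive
Point 3:
  Lat: split at 2 digits → 36° and 19.6113′; 36 + 19.6113/60 = 36.326855
  hemisphere S, so the sign is −
  λ: degrees = first 3 digits = 49, minutes = 31.4084; 49 + 31.4084/60 = 49.523473
  hemisphere W, so the sign is −
Point 4:
  Latitude: split at 2 digits → 35° and 2.467′; 35 + 2.467/60 = 35.041117
  N ⇒ keep positive
  Lon: split at 3 digits → 000° and 30.1961′; 0 + 30.1961/60 = 0.503268
  hemisphere W, so the sign is −
Point 5:
  Latitude: degrees = first 2 digits = 36, minutes = 7.13519; 36 + 7.13519/60 = 36.118920
  hemisphere S, so the sign is −
  Lon: degrees = first 3 digits = 92, minutes = 58.401; 92 + 58.401/60 = 92.973350
  E ⇒ keep positive

1. 75.78089, 179.09704
2. -17.17702, 0.36427
3. -36.32686, -49.52347
4. 35.04112, -0.50327
5. -36.11892, 92.97335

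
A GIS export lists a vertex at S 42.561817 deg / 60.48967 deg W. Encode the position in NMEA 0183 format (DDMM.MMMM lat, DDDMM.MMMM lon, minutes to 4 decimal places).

Latitude: fractional part 0.561817 → 33.709020 minutes
λ: minutes = (60.489670 − 60) × 60 = 29.380200

4233.7090,S / 06029.3802,W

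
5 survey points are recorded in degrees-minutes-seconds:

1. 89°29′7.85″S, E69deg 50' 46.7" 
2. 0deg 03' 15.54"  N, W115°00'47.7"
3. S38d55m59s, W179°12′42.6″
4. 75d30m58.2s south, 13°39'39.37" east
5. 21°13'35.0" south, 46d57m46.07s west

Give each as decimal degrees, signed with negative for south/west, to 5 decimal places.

1. -89.48551, 69.84631
2. 0.05432, -115.01325
3. -38.93306, -179.21183
4. -75.51617, 13.66094
5. -21.22639, -46.96280

Point 1:
  Lat: 29′ + 7.85″ = 29.13083′; 89 + 29.13083/60 = 89.485514
  S ⇒ negate
  Longitude: 50′ + 46.7″ = 50.77833′; 69 + 50.77833/60 = 69.846306
  E ⇒ keep positive
Point 2:
  φ: 0° + 3/60 + 15.54/3600 = 0 + 0.050000 + 0.004317 = 0.054317
  N → positive
  Longitude: 115 + 0/60 + 47.7/3600 = 115.013250
  W → negative
Point 3:
  Lat: 38 + 55/60 + 59/3600 = 38.933056
  S → negative
  λ: 12′ + 42.6″ = 12.71000′; 179 + 12.71000/60 = 179.211833
  hemisphere W, so the sign is −
Point 4:
  Latitude: 75 + 30/60 + 58.2/3600 = 75.516167
  S → negative
  λ: 13 + 39/60 + 39.37/3600 = 13.660936
  E → positive
Point 5:
  φ: 21 + 13/60 + 35/3600 = 21.226389
  S → negative
  Lon: 57′ + 46.07″ = 57.76783′; 46 + 57.76783/60 = 46.962797
  W → negative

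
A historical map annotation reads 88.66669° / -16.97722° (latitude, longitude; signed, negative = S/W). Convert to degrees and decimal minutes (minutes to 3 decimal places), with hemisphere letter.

φ: minutes = (88.666690 − 88) × 60 = 40.00140
Longitude is negative → W; |value| = 16.977220
λ: minutes = (16.977220 − 16) × 60 = 58.63320

88° 40.001′ N, 16° 58.633′ W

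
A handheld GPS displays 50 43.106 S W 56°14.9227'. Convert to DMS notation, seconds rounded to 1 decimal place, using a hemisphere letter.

50°43′6.4″ S, 56°14′55.4″ W

Latitude: fractional minutes 0.10600 × 60 = 6.360″
Lon: 14.92270′ → 14′ and 0.92270 × 60 = 55.362″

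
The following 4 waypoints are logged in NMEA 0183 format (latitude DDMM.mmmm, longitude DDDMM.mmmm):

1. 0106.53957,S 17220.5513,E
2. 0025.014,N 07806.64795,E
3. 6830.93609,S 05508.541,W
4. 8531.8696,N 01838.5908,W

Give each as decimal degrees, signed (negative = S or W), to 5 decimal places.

1. -1.10899, 172.34252
2. 0.41690, 78.11080
3. -68.51560, -55.14235
4. 85.53116, -18.64318

Point 1:
  φ: split at 2 digits → 01° and 6.53957′; 1 + 6.53957/60 = 1.108993
  hemisphere S, so the sign is −
  λ: degrees = first 3 digits = 172, minutes = 20.5513; 172 + 20.5513/60 = 172.342522
  E → positive
Point 2:
  Lat: degrees = first 2 digits = 0, minutes = 25.014; 0 + 25.014/60 = 0.416900
  N ⇒ keep positive
  λ: degrees = first 3 digits = 78, minutes = 6.64795; 78 + 6.64795/60 = 78.110799
  E ⇒ keep positive
Point 3:
  φ: split at 2 digits → 68° and 30.93609′; 68 + 30.93609/60 = 68.515602
  S → negative
  λ: degrees = first 3 digits = 55, minutes = 8.541; 55 + 8.541/60 = 55.142350
  hemisphere W, so the sign is −
Point 4:
  Latitude: split at 2 digits → 85° and 31.8696′; 85 + 31.8696/60 = 85.531160
  N → positive
  λ: degrees = first 3 digits = 18, minutes = 38.5908; 18 + 38.5908/60 = 18.643180
  hemisphere W, so the sign is −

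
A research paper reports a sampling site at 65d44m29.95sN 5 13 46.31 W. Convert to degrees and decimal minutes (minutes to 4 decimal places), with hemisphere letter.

65° 44.4992′ N, 5° 13.7718′ W

Lat: seconds/60 = 0.49917; minutes = 44 + 0.49917 = 44.499167
Longitude: seconds/60 = 0.77183; minutes = 13 + 0.77183 = 13.771833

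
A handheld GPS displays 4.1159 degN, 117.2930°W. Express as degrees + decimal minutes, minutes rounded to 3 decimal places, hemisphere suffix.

φ: minutes = (4.115900 − 4) × 60 = 6.95400
λ: fractional part 0.293000 → 17.58000 minutes

4° 6.954′ N, 117° 17.580′ W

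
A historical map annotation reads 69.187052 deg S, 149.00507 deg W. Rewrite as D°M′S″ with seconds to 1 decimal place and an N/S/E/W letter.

Lat: whole degrees 69; 11.22312′ → 11′ and 13.387″
Longitude: 0.005070 × 60 = 0.30420′ → 0′, remainder × 60 = 18.252″

69°11′13.4″ S, 149°00′18.3″ W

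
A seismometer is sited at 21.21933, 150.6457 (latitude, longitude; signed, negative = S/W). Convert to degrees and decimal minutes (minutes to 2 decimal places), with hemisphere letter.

21° 13.16′ N, 150° 38.74′ E

φ: fractional part 0.219330 → 13.1598 minutes
Longitude: minutes = (150.645700 − 150) × 60 = 38.7420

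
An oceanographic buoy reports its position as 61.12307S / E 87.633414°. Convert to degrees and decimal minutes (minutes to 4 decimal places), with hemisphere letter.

61° 7.3842′ S, 87° 38.0048′ E

Lat: fractional part 0.123070 → 7.384200 minutes
λ: 87° + 0.633414 × 60 = 87° 38.004840′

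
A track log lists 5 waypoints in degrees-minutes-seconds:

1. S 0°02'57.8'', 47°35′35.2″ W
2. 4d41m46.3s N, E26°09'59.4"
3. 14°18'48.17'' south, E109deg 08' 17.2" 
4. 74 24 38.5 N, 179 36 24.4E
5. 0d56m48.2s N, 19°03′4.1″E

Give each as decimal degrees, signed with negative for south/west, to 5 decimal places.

1. -0.04939, -47.59311
2. 4.69619, 26.16650
3. -14.31338, 109.13811
4. 74.41069, 179.60678
5. 0.94672, 19.05114

Point 1:
  Lat: 2′ + 57.8″ = 2.96333′; 0 + 2.96333/60 = 0.049389
  S ⇒ negate
  λ: 47 + 35/60 + 35.2/3600 = 47.593111
  W ⇒ negate
Point 2:
  Latitude: 4° + 41/60 + 46.3/3600 = 4 + 0.683333 + 0.012861 = 4.696194
  N ⇒ keep positive
  Lon: 9′ + 59.4″ = 9.99000′; 26 + 9.99000/60 = 26.166500
  E ⇒ keep positive
Point 3:
  Lat: 14° + 18/60 + 48.17/3600 = 14 + 0.300000 + 0.013381 = 14.313381
  S ⇒ negate
  λ: 109 + 8/60 + 17.2/3600 = 109.138111
  E ⇒ keep positive
Point 4:
  φ: 74° + 24/60 + 38.5/3600 = 74 + 0.400000 + 0.010694 = 74.410694
  N → positive
  λ: 179° + 36/60 + 24.4/3600 = 179 + 0.600000 + 0.006778 = 179.606778
  E ⇒ keep positive
Point 5:
  φ: 0 + 56/60 + 48.2/3600 = 0.946722
  N → positive
  λ: 3′ + 4.1″ = 3.06833′; 19 + 3.06833/60 = 19.051139
  E ⇒ keep positive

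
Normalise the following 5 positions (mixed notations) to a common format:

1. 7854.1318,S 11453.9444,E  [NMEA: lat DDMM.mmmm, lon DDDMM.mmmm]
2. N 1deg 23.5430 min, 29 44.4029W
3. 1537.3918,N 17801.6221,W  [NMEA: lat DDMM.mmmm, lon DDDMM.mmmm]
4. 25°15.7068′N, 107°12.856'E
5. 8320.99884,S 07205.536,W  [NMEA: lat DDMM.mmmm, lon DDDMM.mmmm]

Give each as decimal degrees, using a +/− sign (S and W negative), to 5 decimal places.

Point 1:
  Lat: split at 2 digits → 78° and 54.1318′; 78 + 54.1318/60 = 78.902197
  S → negative
  Longitude: degrees = first 3 digits = 114, minutes = 53.9444; 114 + 53.9444/60 = 114.899073
  E → positive
Point 2:
  Lat: 1 + 23.543/60 = 1.392383
  N ⇒ keep positive
  λ: 29 + 44.4029/60 = 29.740048
  hemisphere W, so the sign is −
Point 3:
  Latitude: degrees = first 2 digits = 15, minutes = 37.3918; 15 + 37.3918/60 = 15.623197
  N ⇒ keep positive
  Longitude: degrees = first 3 digits = 178, minutes = 1.6221; 178 + 1.6221/60 = 178.027035
  W → negative
Point 4:
  Latitude: 15.7068′ = 0.261780°; total 25.261780
  N ⇒ keep positive
  λ: 107 + 12.856/60 = 107.214267
  E → positive
Point 5:
  φ: split at 2 digits → 83° and 20.99884′; 83 + 20.99884/60 = 83.349981
  S → negative
  Longitude: split at 3 digits → 072° and 5.536′; 72 + 5.536/60 = 72.092267
  hemisphere W, so the sign is −

1. -78.90220, 114.89907
2. 1.39238, -29.74005
3. 15.62320, -178.02704
4. 25.26178, 107.21427
5. -83.34998, -72.09227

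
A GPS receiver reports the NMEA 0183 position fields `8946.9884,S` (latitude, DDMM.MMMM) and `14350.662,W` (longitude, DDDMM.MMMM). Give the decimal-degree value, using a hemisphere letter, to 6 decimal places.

89.783140° S, 143.844367° W

Latitude: split at 2 digits → 89° and 46.9884′; 89 + 46.9884/60 = 89.7831400
Lon: degrees = first 3 digits = 143, minutes = 50.662; 143 + 50.662/60 = 143.8443667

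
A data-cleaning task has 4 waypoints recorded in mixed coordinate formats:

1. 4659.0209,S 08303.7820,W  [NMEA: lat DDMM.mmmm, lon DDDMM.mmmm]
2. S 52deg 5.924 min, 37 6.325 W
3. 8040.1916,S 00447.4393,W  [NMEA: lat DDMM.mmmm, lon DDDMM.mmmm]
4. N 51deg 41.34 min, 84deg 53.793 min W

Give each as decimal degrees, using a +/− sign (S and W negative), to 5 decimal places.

1. -46.98368, -83.06303
2. -52.09873, -37.10542
3. -80.66986, -4.79066
4. 51.68900, -84.89655

Point 1:
  Lat: split at 2 digits → 46° and 59.0209′; 46 + 59.0209/60 = 46.983682
  hemisphere S, so the sign is −
  Longitude: split at 3 digits → 083° and 3.782′; 83 + 3.782/60 = 83.063033
  W ⇒ negate
Point 2:
  Lat: 5.924′ = 0.098733°; total 52.098733
  S ⇒ negate
  Lon: 37 + 6.325/60 = 37.105417
  W → negative
Point 3:
  Latitude: degrees = first 2 digits = 80, minutes = 40.1916; 80 + 40.1916/60 = 80.669860
  S ⇒ negate
  Lon: split at 3 digits → 004° and 47.4393′; 4 + 47.4393/60 = 4.790655
  W ⇒ negate
Point 4:
  Latitude: 51 + 41.34/60 = 51.689000
  N ⇒ keep positive
  Lon: 84 + 53.793/60 = 84.896550
  W → negative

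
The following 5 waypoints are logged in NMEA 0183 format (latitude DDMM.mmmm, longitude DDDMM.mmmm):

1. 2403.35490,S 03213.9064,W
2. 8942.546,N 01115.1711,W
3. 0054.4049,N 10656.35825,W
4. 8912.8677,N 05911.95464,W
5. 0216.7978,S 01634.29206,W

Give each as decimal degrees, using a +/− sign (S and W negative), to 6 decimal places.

Point 1:
  Latitude: degrees = first 2 digits = 24, minutes = 3.3549; 24 + 3.3549/60 = 24.0559150
  S ⇒ negate
  Longitude: split at 3 digits → 032° and 13.9064′; 32 + 13.9064/60 = 32.2317733
  hemisphere W, so the sign is −
Point 2:
  Lat: degrees = first 2 digits = 89, minutes = 42.546; 89 + 42.546/60 = 89.7091000
  N → positive
  λ: degrees = first 3 digits = 11, minutes = 15.1711; 11 + 15.1711/60 = 11.2528517
  W ⇒ negate
Point 3:
  Latitude: degrees = first 2 digits = 0, minutes = 54.4049; 0 + 54.4049/60 = 0.9067483
  N ⇒ keep positive
  λ: split at 3 digits → 106° and 56.35825′; 106 + 56.35825/60 = 106.9393042
  hemisphere W, so the sign is −
Point 4:
  φ: split at 2 digits → 89° and 12.8677′; 89 + 12.8677/60 = 89.2144617
  N ⇒ keep positive
  Lon: split at 3 digits → 059° and 11.95464′; 59 + 11.95464/60 = 59.1992440
  hemisphere W, so the sign is −
Point 5:
  Latitude: degrees = first 2 digits = 2, minutes = 16.7978; 2 + 16.7978/60 = 2.2799633
  S → negative
  λ: degrees = first 3 digits = 16, minutes = 34.29206; 16 + 34.29206/60 = 16.5715343
  hemisphere W, so the sign is −

1. -24.055915, -32.231773
2. 89.709100, -11.252852
3. 0.906748, -106.939304
4. 89.214462, -59.199244
5. -2.279963, -16.571534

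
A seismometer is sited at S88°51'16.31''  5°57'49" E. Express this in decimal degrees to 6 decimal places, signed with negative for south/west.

-88.854531, 5.963611

φ: 88° + 51/60 + 16.31/3600 = 88 + 0.850000 + 0.004531 = 88.8545306
hemisphere S, so the sign is −
λ: 5 + 57/60 + 49/3600 = 5.9636111
E → positive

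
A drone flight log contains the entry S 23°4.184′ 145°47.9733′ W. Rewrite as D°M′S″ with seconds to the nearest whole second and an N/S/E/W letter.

Lat: fractional minutes 0.18400 × 60 = 11.04″
λ: 47.97330′ → 47′ and 0.97330 × 60 = 58.40″

23°04′11″ S, 145°47′58″ W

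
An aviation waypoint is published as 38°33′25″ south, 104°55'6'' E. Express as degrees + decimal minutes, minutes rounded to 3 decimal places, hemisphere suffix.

φ: seconds/60 = 0.41667; minutes = 33 + 0.41667 = 33.41667
Lon: seconds/60 = 0.10000; minutes = 55 + 0.10000 = 55.10000

38° 33.417′ S, 104° 55.100′ E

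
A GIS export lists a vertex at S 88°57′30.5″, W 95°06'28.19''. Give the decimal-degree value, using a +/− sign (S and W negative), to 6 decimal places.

φ: 57′ + 30.5″ = 57.50833′; 88 + 57.50833/60 = 88.9584722
S → negative
Longitude: 95 + 6/60 + 28.19/3600 = 95.1078306
W → negative

-88.958472, -95.107831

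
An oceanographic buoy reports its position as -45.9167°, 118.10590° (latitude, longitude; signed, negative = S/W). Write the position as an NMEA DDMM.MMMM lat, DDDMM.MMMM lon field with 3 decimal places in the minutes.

4555.002,S / 11806.354,E

Latitude is negative → S; |value| = 45.916700
φ: minutes = (45.916700 − 45) × 60 = 55.00200
Longitude: minutes = (118.105900 − 118) × 60 = 6.35400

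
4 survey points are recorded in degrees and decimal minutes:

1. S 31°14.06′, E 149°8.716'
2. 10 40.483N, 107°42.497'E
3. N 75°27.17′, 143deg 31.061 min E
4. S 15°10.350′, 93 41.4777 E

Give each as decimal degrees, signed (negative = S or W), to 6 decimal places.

Point 1:
  φ: 31 + 14.06/60 = 31.2343333
  S ⇒ negate
  λ: 8.716′ = 0.145267°; total 149.1452667
  E ⇒ keep positive
Point 2:
  Lat: 10 + 40.483/60 = 10.6747167
  N → positive
  Lon: 42.497′ = 0.708283°; total 107.7082833
  E ⇒ keep positive
Point 3:
  Latitude: 75 + 27.17/60 = 75.4528333
  N → positive
  Longitude: 143 + 31.061/60 = 143.5176833
  E → positive
Point 4:
  Lat: 15 + 10.35/60 = 15.1725000
  hemisphere S, so the sign is −
  Lon: 93 + 41.4777/60 = 93.6912950
  E → positive

1. -31.234333, 149.145267
2. 10.674717, 107.708283
3. 75.452833, 143.517683
4. -15.172500, 93.691295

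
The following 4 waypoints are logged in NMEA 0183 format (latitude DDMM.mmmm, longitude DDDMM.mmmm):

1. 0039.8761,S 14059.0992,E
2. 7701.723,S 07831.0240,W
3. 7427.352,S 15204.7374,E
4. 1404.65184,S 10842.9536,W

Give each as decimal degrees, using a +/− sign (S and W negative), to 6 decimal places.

Point 1:
  φ: degrees = first 2 digits = 0, minutes = 39.8761; 0 + 39.8761/60 = 0.6646017
  S → negative
  Longitude: degrees = first 3 digits = 140, minutes = 59.0992; 140 + 59.0992/60 = 140.9849867
  E → positive
Point 2:
  Lat: split at 2 digits → 77° and 1.723′; 77 + 1.723/60 = 77.0287167
  hemisphere S, so the sign is −
  Lon: split at 3 digits → 078° and 31.024′; 78 + 31.024/60 = 78.5170667
  W ⇒ negate
Point 3:
  Lat: split at 2 digits → 74° and 27.352′; 74 + 27.352/60 = 74.4558667
  S → negative
  λ: degrees = first 3 digits = 152, minutes = 4.7374; 152 + 4.7374/60 = 152.0789567
  E ⇒ keep positive
Point 4:
  Latitude: degrees = first 2 digits = 14, minutes = 4.65184; 14 + 4.65184/60 = 14.0775307
  hemisphere S, so the sign is −
  Longitude: degrees = first 3 digits = 108, minutes = 42.9536; 108 + 42.9536/60 = 108.7158933
  hemisphere W, so the sign is −

1. -0.664602, 140.984987
2. -77.028717, -78.517067
3. -74.455867, 152.078957
4. -14.077531, -108.715893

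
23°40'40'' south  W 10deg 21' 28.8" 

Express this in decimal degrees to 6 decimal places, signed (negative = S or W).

-23.677778, -10.358000

Latitude: 23 + 40/60 + 40/3600 = 23.6777778
S → negative
λ: 10° + 21/60 + 28.8/3600 = 10 + 0.350000 + 0.008000 = 10.3580000
W → negative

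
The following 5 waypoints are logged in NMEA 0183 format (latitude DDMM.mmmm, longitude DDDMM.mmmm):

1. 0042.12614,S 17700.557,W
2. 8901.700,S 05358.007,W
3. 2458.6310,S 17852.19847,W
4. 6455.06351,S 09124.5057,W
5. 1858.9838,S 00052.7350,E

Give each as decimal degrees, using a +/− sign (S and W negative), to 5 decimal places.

Point 1:
  φ: split at 2 digits → 00° and 42.12614′; 0 + 42.12614/60 = 0.702102
  hemisphere S, so the sign is −
  λ: degrees = first 3 digits = 177, minutes = 0.557; 177 + 0.557/60 = 177.009283
  W ⇒ negate
Point 2:
  Latitude: degrees = first 2 digits = 89, minutes = 1.7; 89 + 1.7/60 = 89.028333
  S → negative
  λ: degrees = first 3 digits = 53, minutes = 58.007; 53 + 58.007/60 = 53.966783
  W → negative
Point 3:
  Latitude: split at 2 digits → 24° and 58.631′; 24 + 58.631/60 = 24.977183
  S → negative
  Longitude: degrees = first 3 digits = 178, minutes = 52.19847; 178 + 52.19847/60 = 178.869975
  hemisphere W, so the sign is −
Point 4:
  φ: degrees = first 2 digits = 64, minutes = 55.06351; 64 + 55.06351/60 = 64.917725
  hemisphere S, so the sign is −
  λ: degrees = first 3 digits = 91, minutes = 24.5057; 91 + 24.5057/60 = 91.408428
  hemisphere W, so the sign is −
Point 5:
  Latitude: degrees = first 2 digits = 18, minutes = 58.9838; 18 + 58.9838/60 = 18.983063
  hemisphere S, so the sign is −
  Longitude: split at 3 digits → 000° and 52.735′; 0 + 52.735/60 = 0.878917
  E → positive

1. -0.70210, -177.00928
2. -89.02833, -53.96678
3. -24.97718, -178.86997
4. -64.91773, -91.40843
5. -18.98306, 0.87892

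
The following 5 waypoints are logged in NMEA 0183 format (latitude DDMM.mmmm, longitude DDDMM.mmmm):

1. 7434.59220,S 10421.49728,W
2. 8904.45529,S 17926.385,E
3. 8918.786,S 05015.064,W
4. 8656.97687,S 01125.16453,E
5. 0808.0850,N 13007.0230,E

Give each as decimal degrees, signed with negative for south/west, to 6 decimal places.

1. -74.576537, -104.358288
2. -89.074255, 179.439750
3. -89.313100, -50.251067
4. -86.949615, 11.419409
5. 8.134750, 130.117050

Point 1:
  Lat: split at 2 digits → 74° and 34.5922′; 74 + 34.5922/60 = 74.5765367
  S ⇒ negate
  Lon: split at 3 digits → 104° and 21.49728′; 104 + 21.49728/60 = 104.3582880
  hemisphere W, so the sign is −
Point 2:
  Latitude: degrees = first 2 digits = 89, minutes = 4.45529; 89 + 4.45529/60 = 89.0742548
  S ⇒ negate
  λ: degrees = first 3 digits = 179, minutes = 26.385; 179 + 26.385/60 = 179.4397500
  E → positive
Point 3:
  Latitude: split at 2 digits → 89° and 18.786′; 89 + 18.786/60 = 89.3131000
  S ⇒ negate
  Longitude: split at 3 digits → 050° and 15.064′; 50 + 15.064/60 = 50.2510667
  hemisphere W, so the sign is −
Point 4:
  Latitude: split at 2 digits → 86° and 56.97687′; 86 + 56.97687/60 = 86.9496145
  hemisphere S, so the sign is −
  Longitude: split at 3 digits → 011° and 25.16453′; 11 + 25.16453/60 = 11.4194088
  E → positive
Point 5:
  Lat: degrees = first 2 digits = 8, minutes = 8.085; 8 + 8.085/60 = 8.1347500
  N → positive
  λ: split at 3 digits → 130° and 7.023′; 130 + 7.023/60 = 130.1170500
  E → positive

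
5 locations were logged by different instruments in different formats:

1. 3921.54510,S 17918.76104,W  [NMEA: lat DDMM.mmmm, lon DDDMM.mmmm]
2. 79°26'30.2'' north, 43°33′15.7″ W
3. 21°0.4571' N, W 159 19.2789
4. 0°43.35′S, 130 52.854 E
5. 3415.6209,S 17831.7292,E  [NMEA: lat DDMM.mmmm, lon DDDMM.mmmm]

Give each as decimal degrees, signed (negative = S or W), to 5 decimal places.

1. -39.35909, -179.31268
2. 79.44172, -43.55436
3. 21.00762, -159.32132
4. -0.72250, 130.88090
5. -34.26035, 178.52882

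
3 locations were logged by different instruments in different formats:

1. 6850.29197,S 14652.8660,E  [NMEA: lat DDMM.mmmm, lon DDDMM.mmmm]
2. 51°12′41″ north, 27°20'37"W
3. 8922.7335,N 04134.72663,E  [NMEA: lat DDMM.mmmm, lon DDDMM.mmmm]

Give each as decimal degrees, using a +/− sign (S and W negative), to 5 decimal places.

1. -68.83820, 146.88110
2. 51.21139, -27.34361
3. 89.37889, 41.57878

Point 1:
  Latitude: degrees = first 2 digits = 68, minutes = 50.29197; 68 + 50.29197/60 = 68.838200
  hemisphere S, so the sign is −
  Longitude: split at 3 digits → 146° and 52.866′; 146 + 52.866/60 = 146.881100
  E ⇒ keep positive
Point 2:
  φ: 51° + 12/60 + 41/3600 = 51 + 0.200000 + 0.011389 = 51.211389
  N ⇒ keep positive
  Longitude: 27 + 20/60 + 37/3600 = 27.343611
  hemisphere W, so the sign is −
Point 3:
  Lat: degrees = first 2 digits = 89, minutes = 22.7335; 89 + 22.7335/60 = 89.378892
  N → positive
  Longitude: degrees = first 3 digits = 41, minutes = 34.72663; 41 + 34.72663/60 = 41.578777
  E → positive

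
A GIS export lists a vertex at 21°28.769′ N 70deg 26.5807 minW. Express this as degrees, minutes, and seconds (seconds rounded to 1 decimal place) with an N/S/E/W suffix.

21°28′46.1″ N, 70°26′34.8″ W

Lat: 28.76900′ → 28′ and 0.76900 × 60 = 46.140″
Longitude: fractional minutes 0.58070 × 60 = 34.842″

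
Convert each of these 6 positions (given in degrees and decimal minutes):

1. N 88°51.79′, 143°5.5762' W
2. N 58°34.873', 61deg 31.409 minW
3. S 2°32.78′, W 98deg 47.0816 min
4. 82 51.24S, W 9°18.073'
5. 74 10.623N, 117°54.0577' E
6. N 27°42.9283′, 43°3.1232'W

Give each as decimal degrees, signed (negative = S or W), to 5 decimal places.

1. 88.86317, -143.09294
2. 58.58122, -61.52348
3. -2.54633, -98.78469
4. -82.85400, -9.30122
5. 74.17705, 117.90096
6. 27.71547, -43.05205

Point 1:
  φ: 51.79′ = 0.863167°; total 88.863167
  N → positive
  Longitude: 5.5762′ = 0.092937°; total 143.092937
  W → negative
Point 2:
  φ: 34.873′ = 0.581217°; total 58.581217
  N ⇒ keep positive
  Lon: 61 + 31.409/60 = 61.523483
  W ⇒ negate
Point 3:
  φ: 32.78′ = 0.546333°; total 2.546333
  hemisphere S, so the sign is −
  Longitude: 47.0816′ = 0.784693°; total 98.784693
  hemisphere W, so the sign is −
Point 4:
  Latitude: 51.24′ = 0.854000°; total 82.854000
  S → negative
  Longitude: 18.073′ = 0.301217°; total 9.301217
  hemisphere W, so the sign is −
Point 5:
  Latitude: 10.623′ = 0.177050°; total 74.177050
  N → positive
  Lon: 54.0577′ = 0.900962°; total 117.900962
  E ⇒ keep positive
Point 6:
  Latitude: 42.9283′ = 0.715472°; total 27.715472
  N → positive
  λ: 3.1232′ = 0.052053°; total 43.052053
  W ⇒ negate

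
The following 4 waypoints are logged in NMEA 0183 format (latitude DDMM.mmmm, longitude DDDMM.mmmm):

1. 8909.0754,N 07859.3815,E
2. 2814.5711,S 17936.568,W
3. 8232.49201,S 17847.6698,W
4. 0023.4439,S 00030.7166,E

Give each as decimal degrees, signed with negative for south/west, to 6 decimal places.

1. 89.151257, 78.989692
2. -28.242852, -179.609467
3. -82.541534, -178.794497
4. -0.390732, 0.511943

Point 1:
  Lat: split at 2 digits → 89° and 9.0754′; 89 + 9.0754/60 = 89.1512567
  N → positive
  Lon: split at 3 digits → 078° and 59.3815′; 78 + 59.3815/60 = 78.9896917
  E ⇒ keep positive
Point 2:
  φ: degrees = first 2 digits = 28, minutes = 14.5711; 28 + 14.5711/60 = 28.2428517
  S → negative
  λ: split at 3 digits → 179° and 36.568′; 179 + 36.568/60 = 179.6094667
  W → negative
Point 3:
  Latitude: degrees = first 2 digits = 82, minutes = 32.49201; 82 + 32.49201/60 = 82.5415335
  hemisphere S, so the sign is −
  λ: split at 3 digits → 178° and 47.6698′; 178 + 47.6698/60 = 178.7944967
  hemisphere W, so the sign is −
Point 4:
  φ: degrees = first 2 digits = 0, minutes = 23.4439; 0 + 23.4439/60 = 0.3907317
  hemisphere S, so the sign is −
  Lon: degrees = first 3 digits = 0, minutes = 30.7166; 0 + 30.7166/60 = 0.5119433
  E ⇒ keep positive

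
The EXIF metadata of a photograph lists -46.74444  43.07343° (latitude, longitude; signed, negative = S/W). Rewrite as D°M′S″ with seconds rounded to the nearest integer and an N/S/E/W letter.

Latitude is negative → S; |value| = 46.744440
Lat: 0.744440 × 60 = 44.66640′ → 44′, remainder × 60 = 39.98″
Lon: whole degrees 43; 4.40580′ → 4′ and 24.35″

46°44′40″ S, 43°04′24″ E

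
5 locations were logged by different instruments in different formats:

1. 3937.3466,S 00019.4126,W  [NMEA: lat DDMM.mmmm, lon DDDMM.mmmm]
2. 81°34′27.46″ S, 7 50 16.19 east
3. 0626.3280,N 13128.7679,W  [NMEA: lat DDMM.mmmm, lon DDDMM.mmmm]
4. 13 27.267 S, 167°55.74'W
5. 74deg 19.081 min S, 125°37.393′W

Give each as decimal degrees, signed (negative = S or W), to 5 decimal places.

1. -39.62244, -0.32354
2. -81.57429, 7.83783
3. 6.43880, -131.47947
4. -13.45445, -167.92900
5. -74.31802, -125.62322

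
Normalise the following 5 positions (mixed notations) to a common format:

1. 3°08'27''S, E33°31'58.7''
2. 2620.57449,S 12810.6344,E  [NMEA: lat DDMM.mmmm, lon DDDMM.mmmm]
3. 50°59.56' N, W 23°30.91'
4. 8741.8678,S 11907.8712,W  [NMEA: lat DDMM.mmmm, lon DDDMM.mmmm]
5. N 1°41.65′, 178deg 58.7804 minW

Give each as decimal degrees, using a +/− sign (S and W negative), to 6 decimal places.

Point 1:
  Lat: 8′ + 27″ = 8.45000′; 3 + 8.45000/60 = 3.1408333
  S ⇒ negate
  Lon: 33° + 31/60 + 58.7/3600 = 33 + 0.516667 + 0.016306 = 33.5329722
  E → positive
Point 2:
  Lat: split at 2 digits → 26° and 20.57449′; 26 + 20.57449/60 = 26.3429082
  hemisphere S, so the sign is −
  λ: degrees = first 3 digits = 128, minutes = 10.6344; 128 + 10.6344/60 = 128.1772400
  E ⇒ keep positive
Point 3:
  Latitude: 59.56′ = 0.992667°; total 50.9926667
  N → positive
  Lon: 30.91′ = 0.515167°; total 23.5151667
  W ⇒ negate
Point 4:
  Latitude: degrees = first 2 digits = 87, minutes = 41.8678; 87 + 41.8678/60 = 87.6977967
  hemisphere S, so the sign is −
  Longitude: degrees = first 3 digits = 119, minutes = 7.8712; 119 + 7.8712/60 = 119.1311867
  W ⇒ negate
Point 5:
  Latitude: 41.65′ = 0.694167°; total 1.6941667
  N ⇒ keep positive
  λ: 58.7804′ = 0.979673°; total 178.9796733
  hemisphere W, so the sign is −

1. -3.140833, 33.532972
2. -26.342908, 128.177240
3. 50.992667, -23.515167
4. -87.697797, -119.131187
5. 1.694167, -178.979673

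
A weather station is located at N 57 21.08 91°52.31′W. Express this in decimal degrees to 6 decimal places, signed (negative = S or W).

φ: 21.08′ = 0.351333°; total 57.3513333
N ⇒ keep positive
Longitude: 52.31′ = 0.871833°; total 91.8718333
W → negative

57.351333, -91.871833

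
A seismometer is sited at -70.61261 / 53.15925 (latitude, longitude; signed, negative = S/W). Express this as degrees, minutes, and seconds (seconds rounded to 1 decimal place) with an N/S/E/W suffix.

Latitude is negative → S; |value| = 70.612610
Lat: 0.612610 × 60 = 36.75660′ → 36′, remainder × 60 = 45.396″
Longitude: 0.159250 × 60 = 9.55500′ → 9′, remainder × 60 = 33.300″

70°36′45.4″ S, 53°09′33.3″ E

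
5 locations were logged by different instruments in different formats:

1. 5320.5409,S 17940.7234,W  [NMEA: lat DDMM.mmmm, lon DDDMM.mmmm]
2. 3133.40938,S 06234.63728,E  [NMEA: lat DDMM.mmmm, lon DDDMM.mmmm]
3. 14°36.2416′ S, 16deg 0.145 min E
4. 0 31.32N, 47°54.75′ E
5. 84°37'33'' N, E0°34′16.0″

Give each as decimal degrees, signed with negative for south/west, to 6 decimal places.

1. -53.342348, -179.678723
2. -31.556823, 62.577288
3. -14.604027, 16.002417
4. 0.522000, 47.912500
5. 84.625833, 0.571111

Point 1:
  φ: split at 2 digits → 53° and 20.5409′; 53 + 20.5409/60 = 53.3423483
  S → negative
  λ: split at 3 digits → 179° and 40.7234′; 179 + 40.7234/60 = 179.6787233
  hemisphere W, so the sign is −
Point 2:
  Lat: degrees = first 2 digits = 31, minutes = 33.40938; 31 + 33.40938/60 = 31.5568230
  S → negative
  λ: degrees = first 3 digits = 62, minutes = 34.63728; 62 + 34.63728/60 = 62.5772880
  E → positive
Point 3:
  φ: 14 + 36.2416/60 = 14.6040267
  S ⇒ negate
  Longitude: 0.145′ = 0.002417°; total 16.0024167
  E → positive
Point 4:
  Latitude: 0 + 31.32/60 = 0.5220000
  N ⇒ keep positive
  Lon: 47 + 54.75/60 = 47.9125000
  E ⇒ keep positive
Point 5:
  Latitude: 84° + 37/60 + 33/3600 = 84 + 0.616667 + 0.009167 = 84.6258333
  N ⇒ keep positive
  λ: 0° + 34/60 + 16/3600 = 0 + 0.566667 + 0.004444 = 0.5711111
  E ⇒ keep positive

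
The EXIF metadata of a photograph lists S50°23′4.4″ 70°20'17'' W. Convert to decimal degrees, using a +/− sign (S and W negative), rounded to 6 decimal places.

-50.384556, -70.338056

φ: 50° + 23/60 + 4.4/3600 = 50 + 0.383333 + 0.001222 = 50.3845556
S → negative
Longitude: 20′ + 17″ = 20.28333′; 70 + 20.28333/60 = 70.3380556
W → negative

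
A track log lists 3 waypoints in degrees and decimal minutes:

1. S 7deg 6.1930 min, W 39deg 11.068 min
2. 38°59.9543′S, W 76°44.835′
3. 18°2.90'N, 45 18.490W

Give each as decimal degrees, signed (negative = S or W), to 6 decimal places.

Point 1:
  Latitude: 6.193′ = 0.103217°; total 7.1032167
  S → negative
  Longitude: 39 + 11.068/60 = 39.1844667
  hemisphere W, so the sign is −
Point 2:
  Lat: 59.9543′ = 0.999238°; total 38.9992383
  hemisphere S, so the sign is −
  Lon: 44.835′ = 0.747250°; total 76.7472500
  hemisphere W, so the sign is −
Point 3:
  Latitude: 2.9′ = 0.048333°; total 18.0483333
  N ⇒ keep positive
  λ: 18.49′ = 0.308167°; total 45.3081667
  W ⇒ negate

1. -7.103217, -39.184467
2. -38.999238, -76.747250
3. 18.048333, -45.308167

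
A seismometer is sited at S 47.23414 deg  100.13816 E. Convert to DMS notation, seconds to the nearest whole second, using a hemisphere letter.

47°14′3″ S, 100°08′17″ E

Lat: 0.234140 × 60 = 14.04840′ → 14′, remainder × 60 = 2.90″
λ: 0.138160° → 8.28960′; 0.28960 × 60 = 17.38″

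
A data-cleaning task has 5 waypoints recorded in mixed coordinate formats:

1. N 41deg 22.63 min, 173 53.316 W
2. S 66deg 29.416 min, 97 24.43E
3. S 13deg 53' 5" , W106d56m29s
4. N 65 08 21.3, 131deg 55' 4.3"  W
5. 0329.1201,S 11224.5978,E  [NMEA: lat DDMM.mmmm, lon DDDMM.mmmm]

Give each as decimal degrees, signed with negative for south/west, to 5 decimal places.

Point 1:
  Lat: 22.63′ = 0.377167°; total 41.377167
  N ⇒ keep positive
  Longitude: 173 + 53.316/60 = 173.888600
  hemisphere W, so the sign is −
Point 2:
  Lat: 66 + 29.416/60 = 66.490267
  S → negative
  λ: 97 + 24.43/60 = 97.407167
  E ⇒ keep positive
Point 3:
  Lat: 13° + 53/60 + 5/3600 = 13 + 0.883333 + 0.001389 = 13.884722
  S ⇒ negate
  Longitude: 56′ + 29″ = 56.48333′; 106 + 56.48333/60 = 106.941389
  hemisphere W, so the sign is −
Point 4:
  Latitude: 8′ + 21.3″ = 8.35500′; 65 + 8.35500/60 = 65.139250
  N → positive
  Lon: 131° + 55/60 + 4.3/3600 = 131 + 0.916667 + 0.001194 = 131.917861
  W → negative
Point 5:
  φ: degrees = first 2 digits = 3, minutes = 29.1201; 3 + 29.1201/60 = 3.485335
  S ⇒ negate
  Lon: degrees = first 3 digits = 112, minutes = 24.5978; 112 + 24.5978/60 = 112.409963
  E → positive

1. 41.37717, -173.88860
2. -66.49027, 97.40717
3. -13.88472, -106.94139
4. 65.13925, -131.91786
5. -3.48534, 112.40996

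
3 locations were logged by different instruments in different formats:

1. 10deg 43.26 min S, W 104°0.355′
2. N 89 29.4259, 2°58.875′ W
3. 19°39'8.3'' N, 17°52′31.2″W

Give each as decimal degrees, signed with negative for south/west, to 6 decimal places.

Point 1:
  Latitude: 10 + 43.26/60 = 10.7210000
  S ⇒ negate
  Longitude: 0.355′ = 0.005917°; total 104.0059167
  W ⇒ negate
Point 2:
  Latitude: 89 + 29.4259/60 = 89.4904317
  N ⇒ keep positive
  Longitude: 58.875′ = 0.981250°; total 2.9812500
  W ⇒ negate
Point 3:
  φ: 39′ + 8.3″ = 39.13833′; 19 + 39.13833/60 = 19.6523056
  N ⇒ keep positive
  λ: 17° + 52/60 + 31.2/3600 = 17 + 0.866667 + 0.008667 = 17.8753333
  W → negative

1. -10.721000, -104.005917
2. 89.490432, -2.981250
3. 19.652306, -17.875333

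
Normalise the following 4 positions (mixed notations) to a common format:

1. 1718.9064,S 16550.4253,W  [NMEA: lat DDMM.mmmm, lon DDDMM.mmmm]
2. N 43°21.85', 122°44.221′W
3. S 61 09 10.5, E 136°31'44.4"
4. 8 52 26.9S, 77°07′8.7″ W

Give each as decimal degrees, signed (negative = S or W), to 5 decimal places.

1. -17.31511, -165.84042
2. 43.36417, -122.73702
3. -61.15292, 136.52900
4. -8.87414, -77.11908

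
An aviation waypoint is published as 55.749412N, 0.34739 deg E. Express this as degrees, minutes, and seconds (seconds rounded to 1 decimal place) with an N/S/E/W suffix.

Latitude: 0.749412° → 44.96472′; 0.96472 × 60 = 57.883″
Longitude: whole degrees 0; 20.84340′ → 20′ and 50.604″

55°44′57.9″ N, 0°20′50.6″ E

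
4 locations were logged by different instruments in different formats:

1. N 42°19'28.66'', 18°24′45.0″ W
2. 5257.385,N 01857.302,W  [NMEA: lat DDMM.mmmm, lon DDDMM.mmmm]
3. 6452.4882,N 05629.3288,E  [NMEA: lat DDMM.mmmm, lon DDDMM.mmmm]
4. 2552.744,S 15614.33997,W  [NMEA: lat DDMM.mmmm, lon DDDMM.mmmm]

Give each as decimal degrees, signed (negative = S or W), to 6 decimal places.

Point 1:
  Lat: 42° + 19/60 + 28.66/3600 = 42 + 0.316667 + 0.007961 = 42.3246278
  N → positive
  Longitude: 24′ + 45″ = 24.75000′; 18 + 24.75000/60 = 18.4125000
  W ⇒ negate
Point 2:
  Lat: degrees = first 2 digits = 52, minutes = 57.385; 52 + 57.385/60 = 52.9564167
  N ⇒ keep positive
  Longitude: degrees = first 3 digits = 18, minutes = 57.302; 18 + 57.302/60 = 18.9550333
  hemisphere W, so the sign is −
Point 3:
  φ: split at 2 digits → 64° and 52.4882′; 64 + 52.4882/60 = 64.8748033
  N → positive
  Lon: split at 3 digits → 056° and 29.3288′; 56 + 29.3288/60 = 56.4888133
  E ⇒ keep positive
Point 4:
  Lat: degrees = first 2 digits = 25, minutes = 52.744; 25 + 52.744/60 = 25.8790667
  S → negative
  Lon: degrees = first 3 digits = 156, minutes = 14.33997; 156 + 14.33997/60 = 156.2389995
  W → negative

1. 42.324628, -18.412500
2. 52.956417, -18.955033
3. 64.874803, 56.488813
4. -25.879067, -156.239000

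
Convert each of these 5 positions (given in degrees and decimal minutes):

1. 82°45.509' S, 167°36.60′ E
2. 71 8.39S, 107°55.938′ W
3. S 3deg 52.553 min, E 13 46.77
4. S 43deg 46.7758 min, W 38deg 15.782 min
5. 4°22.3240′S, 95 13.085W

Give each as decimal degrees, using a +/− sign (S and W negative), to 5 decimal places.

1. -82.75848, 167.61000
2. -71.13983, -107.93230
3. -3.87588, 13.77950
4. -43.77960, -38.26303
5. -4.37207, -95.21808

Point 1:
  φ: 82 + 45.509/60 = 82.758483
  S ⇒ negate
  Longitude: 36.6′ = 0.610000°; total 167.610000
  E → positive
Point 2:
  Lat: 8.39′ = 0.139833°; total 71.139833
  S ⇒ negate
  Lon: 107 + 55.938/60 = 107.932300
  hemisphere W, so the sign is −
Point 3:
  Latitude: 3 + 52.553/60 = 3.875883
  hemisphere S, so the sign is −
  Longitude: 46.77′ = 0.779500°; total 13.779500
  E ⇒ keep positive
Point 4:
  Lat: 43 + 46.7758/60 = 43.779597
  S ⇒ negate
  Longitude: 15.782′ = 0.263033°; total 38.263033
  hemisphere W, so the sign is −
Point 5:
  Latitude: 22.324′ = 0.372067°; total 4.372067
  S → negative
  Lon: 95 + 13.085/60 = 95.218083
  W → negative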